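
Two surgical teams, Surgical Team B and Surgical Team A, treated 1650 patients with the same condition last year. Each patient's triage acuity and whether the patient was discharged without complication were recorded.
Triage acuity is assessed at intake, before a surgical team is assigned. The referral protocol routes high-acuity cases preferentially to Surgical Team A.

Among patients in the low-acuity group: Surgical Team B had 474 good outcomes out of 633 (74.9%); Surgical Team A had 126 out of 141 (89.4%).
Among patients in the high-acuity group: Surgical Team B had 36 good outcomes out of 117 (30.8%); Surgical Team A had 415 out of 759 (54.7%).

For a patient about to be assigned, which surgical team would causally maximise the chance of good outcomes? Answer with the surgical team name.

Surgical Team A

The imbalance in triage acuity arose from how patients were allocated, not from anything the surgical team did; and triage acuity independently affects the outcome. The pooled gap is confounded — condition on triage acuity.
Within each level — low-acuity: 74.9% vs 89.4%; high-acuity: 30.8% vs 54.7% — Surgical Team A is higher every time.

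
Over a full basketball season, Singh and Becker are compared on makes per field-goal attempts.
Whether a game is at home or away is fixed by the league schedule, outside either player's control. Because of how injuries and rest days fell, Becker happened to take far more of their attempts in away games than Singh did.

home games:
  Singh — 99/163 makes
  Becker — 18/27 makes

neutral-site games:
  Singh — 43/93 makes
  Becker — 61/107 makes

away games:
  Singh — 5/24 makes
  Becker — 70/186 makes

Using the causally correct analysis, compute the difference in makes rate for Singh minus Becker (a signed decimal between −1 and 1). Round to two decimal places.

-0.11

Game venue differs across players for reasons unrelated to any effect of the player itself, and it separately predicts the outcome — a classic confounder. We must compare within game venue levels.
Adjusting over the population distribution of game venue: 0.317·(0.607−0.667) + 0.333·(0.462−0.570) + 0.350·(0.208−0.376) = -0.113.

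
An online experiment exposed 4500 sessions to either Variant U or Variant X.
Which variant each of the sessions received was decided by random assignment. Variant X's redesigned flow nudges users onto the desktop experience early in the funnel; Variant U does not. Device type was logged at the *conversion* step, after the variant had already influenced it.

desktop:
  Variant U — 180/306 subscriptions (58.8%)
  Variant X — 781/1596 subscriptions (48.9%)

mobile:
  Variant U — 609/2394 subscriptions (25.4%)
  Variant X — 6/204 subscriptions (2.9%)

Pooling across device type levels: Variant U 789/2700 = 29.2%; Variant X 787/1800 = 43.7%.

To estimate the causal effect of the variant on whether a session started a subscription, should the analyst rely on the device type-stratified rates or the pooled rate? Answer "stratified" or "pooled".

Within every device type level Variant U has the higher rate, yet pooled Variant X does — Simpson's reversal.
Stratifying would compare variants among sessions the variants themselves sorted into device type groups — a form of selection on an intermediate. The unconditioned pooled rates give the total causal effect.
Pooled: Variant U 29.2% vs Variant X 43.7%; Variant X is higher overall.

pooled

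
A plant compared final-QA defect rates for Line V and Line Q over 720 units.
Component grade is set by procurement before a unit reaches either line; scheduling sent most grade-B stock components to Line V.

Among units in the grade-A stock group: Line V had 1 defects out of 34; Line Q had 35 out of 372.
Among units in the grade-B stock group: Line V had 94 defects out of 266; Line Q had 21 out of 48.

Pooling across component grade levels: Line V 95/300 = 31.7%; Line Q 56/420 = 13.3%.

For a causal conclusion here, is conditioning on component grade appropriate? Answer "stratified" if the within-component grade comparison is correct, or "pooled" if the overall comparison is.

The component grade-specific comparison favours Line V throughout, but the pooled figures favour Line Q. The question is whether to condition on component grade.
Since component grade is a pre-existing factor (not a product of the line) and it affects the outcome on its own, it is a confounder. The stratified rates, not the pooled rate, identify the causal effect.
Within each level — grade-A stock: 2.9% vs 9.4%; grade-B stock: 35.3% vs 43.8% — Line V is lower every time.

stratified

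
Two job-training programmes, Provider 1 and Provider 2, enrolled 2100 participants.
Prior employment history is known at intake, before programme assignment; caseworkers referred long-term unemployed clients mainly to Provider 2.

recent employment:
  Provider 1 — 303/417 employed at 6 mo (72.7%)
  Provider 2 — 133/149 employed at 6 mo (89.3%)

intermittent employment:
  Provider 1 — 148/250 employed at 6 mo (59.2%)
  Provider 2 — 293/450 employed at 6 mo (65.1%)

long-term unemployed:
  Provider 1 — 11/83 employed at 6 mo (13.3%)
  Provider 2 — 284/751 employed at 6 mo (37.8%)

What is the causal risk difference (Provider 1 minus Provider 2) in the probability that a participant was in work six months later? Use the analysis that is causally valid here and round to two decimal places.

The imbalance in prior employment history arose from how participants were allocated, not from anything the programme did; and prior employment history independently affects the outcome. The pooled gap is confounded — condition on prior employment history.
Adjusting over the population distribution of prior employment history: 0.270·(0.727−0.893) + 0.333·(0.592−0.651) + 0.397·(0.133−0.378) = -0.162.

-0.16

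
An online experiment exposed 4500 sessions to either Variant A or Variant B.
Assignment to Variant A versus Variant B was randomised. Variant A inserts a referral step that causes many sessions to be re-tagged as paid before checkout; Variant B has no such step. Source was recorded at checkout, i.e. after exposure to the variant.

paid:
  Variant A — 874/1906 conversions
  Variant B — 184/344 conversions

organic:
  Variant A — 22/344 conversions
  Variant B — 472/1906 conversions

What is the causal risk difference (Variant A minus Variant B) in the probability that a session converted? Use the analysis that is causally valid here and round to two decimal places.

Traffic source is downstream of the variant. One should not condition on a consequence of treatment, so the overall rates are the right comparison.
The causal difference is the pooled difference: 0.398 − 0.292 = +0.107.

+0.11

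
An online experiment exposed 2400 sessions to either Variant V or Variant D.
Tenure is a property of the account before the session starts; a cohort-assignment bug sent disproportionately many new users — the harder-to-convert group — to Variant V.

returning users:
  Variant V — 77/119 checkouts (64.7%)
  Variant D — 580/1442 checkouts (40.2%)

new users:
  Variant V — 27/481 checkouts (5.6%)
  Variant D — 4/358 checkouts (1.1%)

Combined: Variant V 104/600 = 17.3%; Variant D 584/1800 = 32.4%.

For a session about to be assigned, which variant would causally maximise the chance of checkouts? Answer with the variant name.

Variant V

The user tenure-specific comparison favours Variant V throughout, but the pooled figures favour Variant D. The question is whether to condition on user tenure.
User tenure satisfies the back-door criterion: it is not a descendant of the variant, and it blocks the spurious path from variant to outcome. Adjusting for it (i.e., using the within-user tenure rates) gives the causal effect.
Within each level — returning users: 64.7% vs 40.2%; new users: 5.6% vs 1.1% — Variant V is higher every time.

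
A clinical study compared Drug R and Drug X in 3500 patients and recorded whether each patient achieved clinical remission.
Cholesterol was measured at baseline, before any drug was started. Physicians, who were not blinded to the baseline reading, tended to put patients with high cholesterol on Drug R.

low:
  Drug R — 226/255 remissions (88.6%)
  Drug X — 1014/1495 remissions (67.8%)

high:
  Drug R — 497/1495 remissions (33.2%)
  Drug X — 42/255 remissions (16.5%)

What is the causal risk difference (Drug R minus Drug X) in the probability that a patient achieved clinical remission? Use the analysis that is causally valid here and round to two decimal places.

+0.19

The cholesterol-specific comparison favours Drug R throughout, but the pooled figures favour Drug X. The question is whether to condition on cholesterol.
Cholesterol differs across drugs for reasons unrelated to any effect of the drug itself, and it separately predicts the outcome — a classic confounder. We must compare within cholesterol levels.
Adjusting over the population distribution of cholesterol: 0.500·(0.886−0.678) + 0.500·(0.332−0.165) = +0.188.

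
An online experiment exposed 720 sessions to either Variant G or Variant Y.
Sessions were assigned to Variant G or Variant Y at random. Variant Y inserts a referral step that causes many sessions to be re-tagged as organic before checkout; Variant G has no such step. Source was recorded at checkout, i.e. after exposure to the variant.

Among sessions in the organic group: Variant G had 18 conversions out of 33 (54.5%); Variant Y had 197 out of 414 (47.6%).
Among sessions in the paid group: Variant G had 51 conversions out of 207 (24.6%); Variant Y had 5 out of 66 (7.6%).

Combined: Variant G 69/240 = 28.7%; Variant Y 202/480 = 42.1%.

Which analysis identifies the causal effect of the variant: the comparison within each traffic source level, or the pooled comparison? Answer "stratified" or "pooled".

pooled

Traffic source is recorded after the variant and is itself shifted by it — it sits on the causal path from variant to outcome. Conditioning on a mediator would strip out part of the effect we want; the pooled comparison gives the total causal effect.
Pooled: Variant G 28.7% vs Variant Y 42.1%; Variant Y is higher overall.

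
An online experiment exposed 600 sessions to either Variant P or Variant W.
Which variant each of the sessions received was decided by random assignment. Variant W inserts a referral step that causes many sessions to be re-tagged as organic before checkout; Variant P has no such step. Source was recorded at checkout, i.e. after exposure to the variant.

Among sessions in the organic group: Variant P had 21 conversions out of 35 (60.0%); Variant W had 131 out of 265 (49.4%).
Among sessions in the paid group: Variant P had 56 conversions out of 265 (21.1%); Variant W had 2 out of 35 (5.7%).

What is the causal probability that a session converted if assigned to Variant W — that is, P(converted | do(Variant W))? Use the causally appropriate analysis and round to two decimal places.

The distribution of traffic source is itself part of what the variant does — it is an intermediate outcome. Holding it fixed would remove that part of the effect; the total effect is the pooled difference.
So P(outcome | do(Variant W)) is just the pooled rate for Variant W: 133/300 = 0.443.

0.44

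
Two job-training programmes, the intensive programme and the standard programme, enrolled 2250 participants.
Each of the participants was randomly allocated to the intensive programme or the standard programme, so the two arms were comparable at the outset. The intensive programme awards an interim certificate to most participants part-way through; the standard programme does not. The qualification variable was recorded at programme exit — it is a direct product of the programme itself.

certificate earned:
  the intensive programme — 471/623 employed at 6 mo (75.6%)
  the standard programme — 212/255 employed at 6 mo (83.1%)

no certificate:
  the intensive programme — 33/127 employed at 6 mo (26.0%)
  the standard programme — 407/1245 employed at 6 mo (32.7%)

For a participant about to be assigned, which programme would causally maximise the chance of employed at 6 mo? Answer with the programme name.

the intensive programme

The distribution of qualification attained during the programme is itself part of what the programme does — it is an intermediate outcome. Holding it fixed would remove that part of the effect; the total effect is the pooled difference.
Pooled: the intensive programme 67.2% vs the standard programme 41.3%; the intensive programme is higher overall.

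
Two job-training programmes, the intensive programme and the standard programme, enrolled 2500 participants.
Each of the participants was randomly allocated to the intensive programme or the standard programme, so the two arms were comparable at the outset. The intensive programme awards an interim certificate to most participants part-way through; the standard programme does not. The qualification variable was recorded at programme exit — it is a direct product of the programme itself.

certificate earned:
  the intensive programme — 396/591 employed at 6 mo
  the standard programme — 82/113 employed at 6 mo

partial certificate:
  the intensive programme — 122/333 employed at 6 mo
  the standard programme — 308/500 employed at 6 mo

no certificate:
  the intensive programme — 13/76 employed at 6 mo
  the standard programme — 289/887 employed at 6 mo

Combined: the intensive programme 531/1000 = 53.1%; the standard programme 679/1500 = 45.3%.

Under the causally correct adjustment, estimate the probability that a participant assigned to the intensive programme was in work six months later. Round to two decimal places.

the standard programme is higher inside every qualification attained during the programme stratum but the intensive programme is higher in aggregate. Whether to stratify depends on how qualification attained during the programme relates to the programme.
Qualification attained during the programme is downstream of the programme. One should not condition on a consequence of treatment, so the overall rates are the right comparison.
So P(outcome | do(the intensive programme)) is just the pooled rate for the intensive programme: 531/1000 = 0.531.

0.53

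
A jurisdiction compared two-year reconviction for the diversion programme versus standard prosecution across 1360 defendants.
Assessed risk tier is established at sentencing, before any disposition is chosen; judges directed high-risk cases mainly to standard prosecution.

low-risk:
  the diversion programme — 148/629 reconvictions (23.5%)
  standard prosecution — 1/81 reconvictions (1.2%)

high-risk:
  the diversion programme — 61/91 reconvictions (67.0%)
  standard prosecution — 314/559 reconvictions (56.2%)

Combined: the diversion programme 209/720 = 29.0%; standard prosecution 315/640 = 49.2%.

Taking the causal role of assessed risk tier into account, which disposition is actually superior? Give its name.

standard prosecution

The stratified and pooled comparisons disagree (standard prosecution wins within each assessed risk tier; the diversion programme wins overall), so the answer turns on the causal role of assessed risk tier.
Assessed risk tier is set before the disposition has any effect — it is not caused by the disposition — and it independently drives the outcome. That makes it a confounder, so the causal comparison is within assessed risk tier levels.
Within each level — low-risk: 23.5% vs 1.2%; high-risk: 67.0% vs 56.2% — standard prosecution is lower every time.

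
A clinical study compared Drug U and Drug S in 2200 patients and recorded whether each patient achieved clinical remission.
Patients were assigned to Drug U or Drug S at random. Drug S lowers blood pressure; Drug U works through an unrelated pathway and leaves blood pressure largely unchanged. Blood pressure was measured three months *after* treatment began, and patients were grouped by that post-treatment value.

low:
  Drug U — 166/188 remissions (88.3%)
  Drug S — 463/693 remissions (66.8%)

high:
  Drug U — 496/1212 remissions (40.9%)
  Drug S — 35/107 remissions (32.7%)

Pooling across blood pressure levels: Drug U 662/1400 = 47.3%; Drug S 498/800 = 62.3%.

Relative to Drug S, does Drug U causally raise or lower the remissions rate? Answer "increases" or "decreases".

The stratified and pooled comparisons disagree (Drug U wins within each blood pressure; Drug S wins overall), so the answer turns on the causal role of blood pressure.
Stratifying would compare drugs among patients the drugs themselves sorted into blood pressure groups — a form of selection on an intermediate. The unconditioned pooled rates give the total causal effect.
Pooled: Drug U 47.3% vs Drug S 62.3%; Drug S is higher overall.

decreases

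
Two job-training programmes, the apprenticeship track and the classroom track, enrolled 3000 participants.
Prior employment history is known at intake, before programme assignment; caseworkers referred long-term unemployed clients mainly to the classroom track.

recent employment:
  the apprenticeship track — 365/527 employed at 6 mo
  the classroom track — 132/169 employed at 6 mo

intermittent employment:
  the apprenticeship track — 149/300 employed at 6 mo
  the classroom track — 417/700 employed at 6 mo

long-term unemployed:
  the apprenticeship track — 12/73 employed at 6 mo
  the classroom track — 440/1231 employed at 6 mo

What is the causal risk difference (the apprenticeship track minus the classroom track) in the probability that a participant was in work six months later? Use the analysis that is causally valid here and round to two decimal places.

the classroom track is higher inside every prior employment history stratum but the apprenticeship track is higher in aggregate. Whether to stratify depends on how prior employment history relates to the programme.
The imbalance in prior employment history arose from how participants were allocated, not from anything the programme did; and prior employment history independently affects the outcome. The pooled gap is confounded — condition on prior employment history.
Adjusting over the population distribution of prior employment history: 0.232·(0.693−0.781) + 0.333·(0.497−0.596) + 0.435·(0.164−0.357) = -0.137.

-0.14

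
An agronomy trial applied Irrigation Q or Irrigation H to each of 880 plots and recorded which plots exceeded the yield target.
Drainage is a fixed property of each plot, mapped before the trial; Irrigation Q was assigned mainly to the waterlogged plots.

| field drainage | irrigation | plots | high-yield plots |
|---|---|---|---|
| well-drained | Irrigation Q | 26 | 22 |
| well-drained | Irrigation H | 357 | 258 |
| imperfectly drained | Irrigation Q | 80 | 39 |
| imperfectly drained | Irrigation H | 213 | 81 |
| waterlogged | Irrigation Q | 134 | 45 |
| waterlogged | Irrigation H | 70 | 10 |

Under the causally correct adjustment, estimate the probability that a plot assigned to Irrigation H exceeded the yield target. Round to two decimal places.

Irrigation Q is higher inside every field drainage stratum but Irrigation H is higher in aggregate. Whether to stratify depends on how field drainage relates to the irrigation.
Field drainage differs across irrigations for reasons unrelated to any effect of the irrigation itself, and it separately predicts the outcome — a classic confounder. We must compare within field drainage levels.
Standardising Irrigation H to the population field drainage mix: 0.435·258/357 + 0.333·81/213 + 0.232·10/70 = 0.474.

0.47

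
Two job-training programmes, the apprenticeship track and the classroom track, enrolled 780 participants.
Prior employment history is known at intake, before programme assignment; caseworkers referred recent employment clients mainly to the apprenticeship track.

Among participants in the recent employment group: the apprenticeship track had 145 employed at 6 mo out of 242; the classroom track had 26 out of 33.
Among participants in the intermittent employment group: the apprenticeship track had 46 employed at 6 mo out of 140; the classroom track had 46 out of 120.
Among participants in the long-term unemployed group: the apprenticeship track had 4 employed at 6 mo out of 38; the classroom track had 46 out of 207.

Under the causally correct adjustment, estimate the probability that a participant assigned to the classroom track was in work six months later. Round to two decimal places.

Prior employment history differs across programmes for reasons unrelated to any effect of the programme itself, and it separately predicts the outcome — a classic confounder. We must compare within prior employment history levels.
Standardising the classroom track to the population prior employment history mix: 0.353·26/33 + 0.333·46/120 + 0.314·46/207 = 0.475.

0.48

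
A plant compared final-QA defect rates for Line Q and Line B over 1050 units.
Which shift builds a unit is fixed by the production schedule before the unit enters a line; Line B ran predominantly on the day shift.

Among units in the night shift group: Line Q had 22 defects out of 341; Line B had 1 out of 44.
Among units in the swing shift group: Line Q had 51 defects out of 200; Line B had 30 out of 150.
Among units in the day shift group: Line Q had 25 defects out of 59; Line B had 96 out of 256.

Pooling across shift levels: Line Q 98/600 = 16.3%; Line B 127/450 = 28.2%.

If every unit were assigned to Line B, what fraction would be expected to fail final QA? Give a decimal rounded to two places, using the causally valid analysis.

The imbalance in shift arose from how units were allocated, not from anything the line did; and shift independently affects the outcome. The pooled gap is confounded — condition on shift.
Standardising Line B to the population shift mix: 0.367·1/44 + 0.333·30/150 + 0.300·96/256 = 0.188.

0.19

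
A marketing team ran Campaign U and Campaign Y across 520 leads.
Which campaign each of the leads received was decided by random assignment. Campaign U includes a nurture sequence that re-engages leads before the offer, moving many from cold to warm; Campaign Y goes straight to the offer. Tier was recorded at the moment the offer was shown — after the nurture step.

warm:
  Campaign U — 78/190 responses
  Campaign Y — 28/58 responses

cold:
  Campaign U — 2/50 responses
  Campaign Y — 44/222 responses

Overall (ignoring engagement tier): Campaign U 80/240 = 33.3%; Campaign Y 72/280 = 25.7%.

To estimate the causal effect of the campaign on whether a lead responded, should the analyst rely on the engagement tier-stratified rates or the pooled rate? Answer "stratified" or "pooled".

pooled

Engagement tier is downstream of the campaign. One should not condition on a consequence of treatment, so the overall rates are the right comparison.
Pooled: Campaign U 33.3% vs Campaign Y 25.7%; Campaign U is higher overall.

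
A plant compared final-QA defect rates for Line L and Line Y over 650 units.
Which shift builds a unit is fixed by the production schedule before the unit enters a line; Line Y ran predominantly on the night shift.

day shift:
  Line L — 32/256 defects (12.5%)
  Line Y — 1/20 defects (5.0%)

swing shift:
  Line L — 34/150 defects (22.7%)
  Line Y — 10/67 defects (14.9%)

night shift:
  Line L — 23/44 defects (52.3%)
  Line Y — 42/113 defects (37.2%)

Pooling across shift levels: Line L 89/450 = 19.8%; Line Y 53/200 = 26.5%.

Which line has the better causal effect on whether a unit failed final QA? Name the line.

Line Y

The shift-specific comparison favours Line Y throughout, but the pooled figures favour Line L. The question is whether to condition on shift.
Since shift is a pre-existing factor (not a product of the line) and it affects the outcome on its own, it is a confounder. The stratified rates, not the pooled rate, identify the causal effect.
Within each level — day shift: 12.5% vs 5.0%; swing shift: 22.7% vs 14.9%; night shift: 52.3% vs 37.2% — Line Y is lower every time.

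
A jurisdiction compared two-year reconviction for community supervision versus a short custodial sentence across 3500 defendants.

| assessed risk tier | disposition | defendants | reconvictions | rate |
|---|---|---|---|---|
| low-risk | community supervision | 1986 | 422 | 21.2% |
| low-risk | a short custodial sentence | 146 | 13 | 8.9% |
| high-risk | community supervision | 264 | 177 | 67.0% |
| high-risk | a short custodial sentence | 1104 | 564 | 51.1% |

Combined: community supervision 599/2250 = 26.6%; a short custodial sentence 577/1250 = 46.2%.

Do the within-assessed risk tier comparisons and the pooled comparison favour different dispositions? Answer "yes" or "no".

yes

Within each assessed risk tier level (low-risk 21.2% vs 8.9%; high-risk 67.0% vs 51.1%), a short custodial sentence has the lower rate every time. Pooled: 26.6% vs 46.2% — community supervision has the lower rate overall. The two comparisons disagree.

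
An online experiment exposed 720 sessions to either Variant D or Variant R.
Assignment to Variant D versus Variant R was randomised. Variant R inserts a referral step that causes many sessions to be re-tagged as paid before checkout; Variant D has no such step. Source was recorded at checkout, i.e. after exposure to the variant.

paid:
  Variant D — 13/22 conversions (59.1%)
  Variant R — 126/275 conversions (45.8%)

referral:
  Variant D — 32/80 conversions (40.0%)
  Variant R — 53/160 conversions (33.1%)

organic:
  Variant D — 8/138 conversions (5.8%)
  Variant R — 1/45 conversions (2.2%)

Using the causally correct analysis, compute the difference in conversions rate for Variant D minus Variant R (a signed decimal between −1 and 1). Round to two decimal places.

-0.15

The traffic source-specific comparison favours Variant D throughout, but the pooled figures favour Variant R. The question is whether to condition on traffic source.
Stratifying would compare variants among sessions the variants themselves sorted into traffic source groups — a form of selection on an intermediate. The unconditioned pooled rates give the total causal effect.
The causal difference is the pooled difference: 0.221 − 0.375 = -0.154.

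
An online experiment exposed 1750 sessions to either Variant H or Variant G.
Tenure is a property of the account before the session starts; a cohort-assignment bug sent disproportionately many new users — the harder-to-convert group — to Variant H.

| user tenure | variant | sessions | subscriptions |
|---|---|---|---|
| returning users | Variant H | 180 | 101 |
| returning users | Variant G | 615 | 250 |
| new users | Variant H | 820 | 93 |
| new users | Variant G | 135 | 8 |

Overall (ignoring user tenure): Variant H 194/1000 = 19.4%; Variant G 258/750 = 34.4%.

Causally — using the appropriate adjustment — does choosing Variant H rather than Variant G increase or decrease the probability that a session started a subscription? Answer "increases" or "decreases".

Within every user tenure level Variant H has the higher rate, yet pooled Variant G does — Simpson's reversal.
User tenure differs across variants for reasons unrelated to any effect of the variant itself, and it separately predicts the outcome — a classic confounder. We must compare within user tenure levels.
Within each level — returning users: 56.1% vs 40.7%; new users: 11.3% vs 5.9% — Variant H is higher every time.

increases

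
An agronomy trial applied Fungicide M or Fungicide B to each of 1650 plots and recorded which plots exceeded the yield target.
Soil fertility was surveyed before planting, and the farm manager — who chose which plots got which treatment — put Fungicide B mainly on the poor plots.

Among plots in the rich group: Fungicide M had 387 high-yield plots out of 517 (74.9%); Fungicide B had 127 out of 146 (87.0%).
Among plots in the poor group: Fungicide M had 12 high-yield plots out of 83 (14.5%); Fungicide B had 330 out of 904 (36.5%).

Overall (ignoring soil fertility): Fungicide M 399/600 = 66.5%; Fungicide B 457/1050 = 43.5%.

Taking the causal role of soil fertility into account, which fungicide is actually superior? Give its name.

Fungicide B

Soil fertility satisfies the back-door criterion: it is not a descendant of the fungicide, and it blocks the spurious path from fungicide to outcome. Adjusting for it (i.e., using the within-soil fertility rates) gives the causal effect.
Within each level — rich: 74.9% vs 87.0%; poor: 14.5% vs 36.5% — Fungicide B is higher every time.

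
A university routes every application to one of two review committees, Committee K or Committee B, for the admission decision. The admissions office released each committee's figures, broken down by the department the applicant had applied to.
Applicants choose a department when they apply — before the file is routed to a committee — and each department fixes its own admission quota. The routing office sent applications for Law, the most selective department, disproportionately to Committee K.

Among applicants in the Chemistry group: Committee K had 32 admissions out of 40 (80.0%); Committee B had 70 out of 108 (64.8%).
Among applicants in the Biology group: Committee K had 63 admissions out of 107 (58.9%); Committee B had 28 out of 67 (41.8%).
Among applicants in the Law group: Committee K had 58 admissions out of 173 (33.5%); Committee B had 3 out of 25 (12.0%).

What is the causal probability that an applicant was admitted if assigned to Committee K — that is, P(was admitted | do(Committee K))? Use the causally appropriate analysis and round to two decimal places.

0.55

The department-specific comparison favours Committee K throughout, but the pooled figures favour Committee B. The question is whether to condition on department.
Since department is a pre-existing factor (not a product of the review committee) and it affects the outcome on its own, it is a confounder. The stratified rates, not the pooled rate, identify the causal effect.
Standardising Committee K to the population department mix: 0.285·32/40 + 0.335·63/107 + 0.381·58/173 = 0.552.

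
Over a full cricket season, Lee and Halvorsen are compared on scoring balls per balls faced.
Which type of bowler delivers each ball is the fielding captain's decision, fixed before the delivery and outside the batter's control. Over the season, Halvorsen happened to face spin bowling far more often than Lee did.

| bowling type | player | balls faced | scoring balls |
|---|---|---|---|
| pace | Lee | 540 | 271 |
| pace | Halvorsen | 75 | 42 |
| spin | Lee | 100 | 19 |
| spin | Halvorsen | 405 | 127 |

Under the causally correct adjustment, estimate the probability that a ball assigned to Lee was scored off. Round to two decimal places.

The bowling type-specific comparison favours Halvorsen throughout, but the pooled figures favour Lee. The question is whether to condition on bowling type.
Nothing the player does changes bowling type; the imbalance is an allocation artefact. With bowling type also predicting the outcome, the pooled figure is confounded, and the within-stratum comparison is the causal one.
Standardising Lee to the population bowling type mix: 0.549·271/540 + 0.451·19/100 = 0.361.

0.36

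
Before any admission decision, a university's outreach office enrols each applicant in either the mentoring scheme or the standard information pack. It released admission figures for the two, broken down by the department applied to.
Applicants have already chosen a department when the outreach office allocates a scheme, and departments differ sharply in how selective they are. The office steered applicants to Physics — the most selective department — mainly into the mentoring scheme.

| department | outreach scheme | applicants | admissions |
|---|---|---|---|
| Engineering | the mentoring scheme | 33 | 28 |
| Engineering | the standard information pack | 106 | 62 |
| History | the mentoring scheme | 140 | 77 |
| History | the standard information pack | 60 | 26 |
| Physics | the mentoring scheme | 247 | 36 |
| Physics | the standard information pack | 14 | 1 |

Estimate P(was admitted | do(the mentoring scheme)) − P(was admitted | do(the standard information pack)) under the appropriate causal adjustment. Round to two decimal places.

+0.13

The stratified and pooled comparisons disagree (the mentoring scheme wins within each department; the standard information pack wins overall), so the answer turns on the causal role of department.
Here department is a common cause — it drives both which outreach scheme a case falls under and the outcome. The crude comparison mixes populations; the stratum-specific rates are the causally relevant ones.
Adjusting over the population distribution of department: 0.232·(0.848−0.585) + 0.333·(0.550−0.433) + 0.435·(0.146−0.071) = +0.132.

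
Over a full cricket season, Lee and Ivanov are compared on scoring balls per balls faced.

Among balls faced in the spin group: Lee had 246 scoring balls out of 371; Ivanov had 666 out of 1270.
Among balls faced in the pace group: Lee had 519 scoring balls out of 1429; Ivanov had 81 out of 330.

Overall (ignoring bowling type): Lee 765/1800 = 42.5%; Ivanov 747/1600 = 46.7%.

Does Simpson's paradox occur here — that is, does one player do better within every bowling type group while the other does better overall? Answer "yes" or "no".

Within each bowling type level (spin 66.3% vs 52.4%; pace 36.3% vs 24.5%), Lee has the higher rate every time. Pooled: 42.5% vs 46.7% — Ivanov has the higher rate overall. The two comparisons disagree.

yes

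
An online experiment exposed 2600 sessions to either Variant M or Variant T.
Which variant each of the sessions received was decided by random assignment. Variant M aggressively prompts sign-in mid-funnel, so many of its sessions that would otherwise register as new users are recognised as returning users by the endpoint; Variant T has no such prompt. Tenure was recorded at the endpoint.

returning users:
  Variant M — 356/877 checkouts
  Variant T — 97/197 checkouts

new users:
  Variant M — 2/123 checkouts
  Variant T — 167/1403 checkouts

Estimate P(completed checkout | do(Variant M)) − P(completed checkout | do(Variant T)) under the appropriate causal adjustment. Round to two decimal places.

+0.19

The stratified and pooled comparisons disagree (Variant T wins within each user tenure; Variant M wins overall), so the answer turns on the causal role of user tenure.
User tenure lies on the pathway variant → user tenure → outcome, so adjusting for it blocks the indirect effect. For the total causal effect of variant, use the unadjusted pooled rates.
The causal difference is the pooled difference: 0.358 − 0.165 = +0.193.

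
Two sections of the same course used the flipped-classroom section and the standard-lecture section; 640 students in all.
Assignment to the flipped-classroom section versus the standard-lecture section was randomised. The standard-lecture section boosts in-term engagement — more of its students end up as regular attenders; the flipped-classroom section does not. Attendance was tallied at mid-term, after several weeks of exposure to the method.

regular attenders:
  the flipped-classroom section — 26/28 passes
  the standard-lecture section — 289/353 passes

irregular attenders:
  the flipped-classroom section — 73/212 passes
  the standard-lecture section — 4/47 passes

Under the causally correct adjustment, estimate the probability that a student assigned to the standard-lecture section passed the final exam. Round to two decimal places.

0.73

Within every mid-term attendance level the flipped-classroom section has the higher rate, yet pooled the standard-lecture section does — Simpson's reversal.
Stratifying would compare teaching methods among students the teaching methods themselves sorted into mid-term attendance groups — a form of selection on an intermediate. The unconditioned pooled rates give the total causal effect.
So P(outcome | do(the standard-lecture section)) is just the pooled rate for the standard-lecture section: 293/400 = 0.733.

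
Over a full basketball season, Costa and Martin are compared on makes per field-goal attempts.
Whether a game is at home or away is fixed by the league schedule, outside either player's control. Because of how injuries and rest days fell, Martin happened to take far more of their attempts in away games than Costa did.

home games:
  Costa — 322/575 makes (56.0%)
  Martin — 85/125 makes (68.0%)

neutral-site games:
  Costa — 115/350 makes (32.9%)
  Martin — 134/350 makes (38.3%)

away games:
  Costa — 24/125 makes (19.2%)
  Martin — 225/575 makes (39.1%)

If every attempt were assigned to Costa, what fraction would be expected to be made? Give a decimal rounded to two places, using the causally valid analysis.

Martin is higher inside every game venue stratum but Costa is higher in aggregate. Whether to stratify depends on how game venue relates to the player.
Game venue satisfies the back-door criterion: it is not a descendant of the player, and it blocks the spurious path from player to outcome. Adjusting for it (i.e., using the within-game venue rates) gives the causal effect.
Standardising Costa to the population game venue mix: 0.333·322/575 + 0.333·115/350 + 0.333·24/125 = 0.360.

0.36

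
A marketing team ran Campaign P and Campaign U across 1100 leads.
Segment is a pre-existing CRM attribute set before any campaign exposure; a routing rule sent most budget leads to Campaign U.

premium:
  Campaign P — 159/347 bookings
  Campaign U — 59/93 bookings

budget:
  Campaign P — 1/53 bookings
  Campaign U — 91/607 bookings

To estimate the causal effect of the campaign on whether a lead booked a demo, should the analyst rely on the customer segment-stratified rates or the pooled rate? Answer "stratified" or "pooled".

Here customer segment is a common cause — it drives both which campaign a case falls under and the outcome. The crude comparison mixes populations; the stratum-specific rates are the causally relevant ones.
Within each level — premium: 45.8% vs 63.4%; budget: 1.9% vs 15.0% — Campaign U is higher every time.

stratified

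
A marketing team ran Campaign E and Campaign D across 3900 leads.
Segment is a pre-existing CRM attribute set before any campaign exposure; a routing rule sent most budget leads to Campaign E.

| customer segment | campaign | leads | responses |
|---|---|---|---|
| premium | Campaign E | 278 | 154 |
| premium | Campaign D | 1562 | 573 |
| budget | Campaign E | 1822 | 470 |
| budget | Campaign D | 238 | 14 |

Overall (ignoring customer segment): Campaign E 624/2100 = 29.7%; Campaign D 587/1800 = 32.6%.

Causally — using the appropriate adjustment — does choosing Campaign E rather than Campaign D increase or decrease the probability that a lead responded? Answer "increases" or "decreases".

increases

Customer segment differs across campaigns for reasons unrelated to any effect of the campaign itself, and it separately predicts the outcome — a classic confounder. We must compare within customer segment levels.
Within each level — premium: 55.4% vs 36.7%; budget: 25.8% vs 5.9% — Campaign E is higher every time.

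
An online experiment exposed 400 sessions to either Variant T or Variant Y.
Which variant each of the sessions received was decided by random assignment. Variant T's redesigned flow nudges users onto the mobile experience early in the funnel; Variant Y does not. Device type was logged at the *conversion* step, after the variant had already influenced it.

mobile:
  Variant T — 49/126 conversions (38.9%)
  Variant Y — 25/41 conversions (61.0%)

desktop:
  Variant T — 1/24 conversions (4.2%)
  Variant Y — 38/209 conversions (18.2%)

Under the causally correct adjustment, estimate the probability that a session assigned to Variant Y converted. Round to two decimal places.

0.25

The stratified and pooled comparisons disagree (Variant Y wins within each device type; Variant T wins overall), so the answer turns on the causal role of device type.
Device type is recorded after the variant and is itself shifted by it — it sits on the causal path from variant to outcome. Conditioning on a mediator would strip out part of the effect we want; the pooled comparison gives the total causal effect.
So P(outcome | do(Variant Y)) is just the pooled rate for Variant Y: 63/250 = 0.252.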